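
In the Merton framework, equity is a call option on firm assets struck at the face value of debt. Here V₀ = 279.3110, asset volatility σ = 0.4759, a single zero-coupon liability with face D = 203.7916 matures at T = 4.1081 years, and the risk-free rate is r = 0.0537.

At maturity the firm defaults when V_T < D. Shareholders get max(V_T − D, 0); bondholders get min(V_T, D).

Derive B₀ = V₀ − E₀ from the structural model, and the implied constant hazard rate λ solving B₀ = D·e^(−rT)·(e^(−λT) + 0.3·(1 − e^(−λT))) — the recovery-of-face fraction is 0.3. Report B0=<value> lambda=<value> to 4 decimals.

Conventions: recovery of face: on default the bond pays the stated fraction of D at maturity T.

Equity is a call on the firm's assets struck at D = 203.7916:
d₁ = [ln(V₀/D) + (r + σ²/2)T] / (σ√T)
   = [ln(279.3110/203.7916) + (0.0537 + 0.5·0.4759²)·4.1081] / (0.4759·√4.1081)
   = [0.315228 + 0.685808] / 0.964575 = 1.037799
d₂ = d₁ − σ√T = 1.037799 − 0.964575 = 0.073224
N(d₁) = 0.850318,  N(d₂) = 0.529186,  e^(−rT) = 0.802033
E₀ = V₀·N(d₁) − D·e^(−rT)·N(d₂)
   = 279.3110·0.850318 − 203.7916·0.802033·0.529186 = 151.009016
B₀ = V₀ − E₀ = 279.3110 − 151.009016 = 128.301984
e^(−λT) = (B₀·e^(rT)/D − 0.3)/(1 − 0.3) = (128.3020·1.246831/203.7916 − 0.3)/0.7 = 0.69281844
λ = −ln(0.69281844)/4.1081 = 0.089333

B0=128.3020 lambda=0.0893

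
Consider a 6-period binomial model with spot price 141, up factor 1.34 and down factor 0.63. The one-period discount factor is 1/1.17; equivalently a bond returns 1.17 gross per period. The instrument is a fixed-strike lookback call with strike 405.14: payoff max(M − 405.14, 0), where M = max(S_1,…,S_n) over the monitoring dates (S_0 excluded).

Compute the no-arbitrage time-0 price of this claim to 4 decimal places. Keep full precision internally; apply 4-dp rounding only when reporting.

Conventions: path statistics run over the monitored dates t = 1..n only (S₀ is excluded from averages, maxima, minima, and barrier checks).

Set p* = 0.7606 (from d < R < u); the path-dependent value is the discounted p*-expectation over all price paths.
Enumerate all 2^6 = 64 price paths (U = up ×1.34, D = down ×0.63); each path with k up-moves has probability p*^k·(1−p*)^(6−k).
DDDDDD: M=88.8300, payoff=0.0000, prob=0.000188
UDDDDD: M=188.9400, payoff=0.0000, prob=0.000599
DUDDDD: M=119.0322, payoff=0.0000, prob=0.000599
UUDDDD: M=253.1796, payoff=0.0000, prob=0.001901
DDUDDD: M=88.8300, payoff=0.0000, prob=0.000599
UDUDDD: M=188.9400, payoff=0.0000, prob=0.001901
DUUDDD: M=159.5031, payoff=0.0000, prob=0.001901
UUUDDD: M=339.2607, payoff=0.0000, prob=0.006039
DDDUDD: M=88.8300, payoff=0.0000, prob=0.000599
UDDUDD: M=188.9400, payoff=0.0000, prob=0.001901
DUDUDD: M=119.0322, payoff=0.0000, prob=0.001901
UUDUDD: M=253.1796, payoff=0.0000, prob=0.006039
DDUUDD: M=100.4870, payoff=0.0000, prob=0.001901
UDUUDD: M=213.7342, payoff=0.0000, prob=0.006039
DUUUDD: M=213.7342, payoff=0.0000, prob=0.006039
UUUUDD: M=454.6093, payoff=49.4693, prob=0.019183
DDDDUD: M=88.8300, payoff=0.0000, prob=0.000599
UDDDUD: M=188.9400, payoff=0.0000, prob=0.001901
DUDDUD: M=119.0322, payoff=0.0000, prob=0.001901
UUDDUD: M=253.1796, payoff=0.0000, prob=0.006039
DDUDUD: M=88.8300, payoff=0.0000, prob=0.001901
UDUDUD: M=188.9400, payoff=0.0000, prob=0.006039
DUUDUD: M=159.5031, payoff=0.0000, prob=0.006039
UUUDUD: M=339.2607, payoff=0.0000, prob=0.019183
DDDUUD: M=88.8300, payoff=0.0000, prob=0.001901
UDDUUD: M=188.9400, payoff=0.0000, prob=0.006039
DUDUUD: M=134.6526, payoff=0.0000, prob=0.006039
UUDUUD: M=286.4039, payoff=0.0000, prob=0.019183
DDUUUD: M=134.6526, payoff=0.0000, prob=0.006039
UDUUUD: M=286.4039, payoff=0.0000, prob=0.019183
DUUUUD: M=286.4039, payoff=0.0000, prob=0.019183
UUUUUD: M=609.1764, payoff=204.0364, prob=0.060935
DDDDDU: M=88.8300, payoff=0.0000, prob=0.000599
UDDDDU: M=188.9400, payoff=0.0000, prob=0.001901
DUDDDU: M=119.0322, payoff=0.0000, prob=0.001901
UUDDDU: M=253.1796, payoff=0.0000, prob=0.006039
DDUDDU: M=88.8300, payoff=0.0000, prob=0.001901
UDUDDU: M=188.9400, payoff=0.0000, prob=0.006039
DUUDDU: M=159.5031, payoff=0.0000, prob=0.006039
UUUDDU: M=339.2607, payoff=0.0000, prob=0.019183
DDDUDU: M=88.8300, payoff=0.0000, prob=0.001901
UDDUDU: M=188.9400, payoff=0.0000, prob=0.006039
DUDUDU: M=119.0322, payoff=0.0000, prob=0.006039
UUDUDU: M=253.1796, payoff=0.0000, prob=0.019183
DDUUDU: M=100.4870, payoff=0.0000, prob=0.006039
UDUUDU: M=213.7342, payoff=0.0000, prob=0.019183
DUUUDU: M=213.7342, payoff=0.0000, prob=0.019183
UUUUDU: M=454.6093, payoff=49.4693, prob=0.060935
DDDDUU: M=88.8300, payoff=0.0000, prob=0.001901
UDDDUU: M=188.9400, payoff=0.0000, prob=0.006039
DUDDUU: M=119.0322, payoff=0.0000, prob=0.006039
UUDDUU: M=253.1796, payoff=0.0000, prob=0.019183
DDUDUU: M=88.8300, payoff=0.0000, prob=0.006039
UDUDUU: M=188.9400, payoff=0.0000, prob=0.019183
DUUDUU: M=180.4344, payoff=0.0000, prob=0.019183
UUUDUU: M=383.7812, payoff=0.0000, prob=0.060935
DDDUUU: M=88.8300, payoff=0.0000, prob=0.006039
UDDUUU: M=188.9400, payoff=0.0000, prob=0.019183
DUDUUU: M=180.4344, payoff=0.0000, prob=0.019183
UUDUUU: M=383.7812, payoff=0.0000, prob=0.060935
DDUUUU: M=180.4344, payoff=0.0000, prob=0.019183
UDUUUU: M=383.7812, payoff=0.0000, prob=0.060935
DUUUUU: M=383.7812, payoff=0.0000, prob=0.060935
UUUUUU: M=816.2964, payoff=411.1564, prob=0.193559
Price = Σ prob·payoff / R^6 = 95.979248 / 2.565164 = 37.4164

price = 37.4164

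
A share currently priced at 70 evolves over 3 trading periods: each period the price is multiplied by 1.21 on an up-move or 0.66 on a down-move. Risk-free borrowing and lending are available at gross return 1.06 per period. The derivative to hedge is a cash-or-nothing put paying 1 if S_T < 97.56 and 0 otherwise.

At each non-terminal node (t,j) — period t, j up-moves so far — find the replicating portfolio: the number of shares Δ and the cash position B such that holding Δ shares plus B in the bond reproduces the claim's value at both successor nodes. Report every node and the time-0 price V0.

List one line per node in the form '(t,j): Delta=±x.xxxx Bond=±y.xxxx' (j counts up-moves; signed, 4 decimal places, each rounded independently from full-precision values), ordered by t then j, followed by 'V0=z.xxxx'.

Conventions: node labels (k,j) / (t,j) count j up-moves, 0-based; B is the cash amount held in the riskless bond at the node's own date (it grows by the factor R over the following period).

Arbitrage-free pricing uses the up-move probability p* = (R−d)/(u−d) = 0.7273, discounting each step at R = 1.06.
At maturity the claim pays: V(3,0)=1.0000, V(3,1)=1.0000, V(3,2)=1.0000, V(3,3)=0.0000
(2,0): S=30.4920. Δ = (V_up−V_dn)/(S_up−S_dn) = (1.0000−1.0000)/(36.8953−20.1247) = 0.0000. V = [p*·1.0000 + (1−p*)·1.0000]/1.06 = 0.9434. B = V − Δ·S = 0.9434.
(2,1): S=55.9020. Δ = (V_up−V_dn)/(S_up−S_dn) = (1.0000−1.0000)/(67.6414−36.8953) = 0.0000. V = [p*·1.0000 + (1−p*)·1.0000]/1.06 = 0.9434. B = V − Δ·S = 0.9434.
(2,2): S=102.4870. Δ = (V_up−V_dn)/(S_up−S_dn) = (0.0000−1.0000)/(124.0093−67.6414) = -0.0177. V = [p*·0.0000 + (1−p*)·1.0000]/1.06 = 0.2573. B = V − Δ·S = 2.0755.
(1,0): S=46.2000. Δ = (V_up−V_dn)/(S_up−S_dn) = (0.9434−0.9434)/(55.9020−30.4920) = 0.0000. V = [p*·0.9434 + (1−p*)·0.9434]/1.06 = 0.8900. B = V − Δ·S = 0.8900.
(1,1): S=84.7000. Δ = (V_up−V_dn)/(S_up−S_dn) = (0.2573−0.9434)/(102.4870−55.9020) = -0.0147. V = [p*·0.2573 + (1−p*)·0.9434]/1.06 = 0.4193. B = V − Δ·S = 1.6667.
(0,0): S=70.0000. Δ = (V_up−V_dn)/(S_up−S_dn) = (0.4193−0.8900)/(84.7000−46.2000) = -0.0122. V = [p*·0.4193 + (1−p*)·0.8900]/1.06 = 0.5166. B = V − Δ·S = 1.3725.
Sanity check at the root: Δ(0,0)·S0 + B(0,0) reproduces V0 = 0.5166.

(0,0): Delta=-0.0122 Bond=1.3725
(1,0): Delta=0.0000 Bond=0.8900
(1,1): Delta=-0.0147 Bond=1.6667
(2,0): Delta=0.0000 Bond=0.9434
(2,1): Delta=0.0000 Bond=0.9434
(2,2): Delta=-0.0177 Bond=2.0755
V0=0.5166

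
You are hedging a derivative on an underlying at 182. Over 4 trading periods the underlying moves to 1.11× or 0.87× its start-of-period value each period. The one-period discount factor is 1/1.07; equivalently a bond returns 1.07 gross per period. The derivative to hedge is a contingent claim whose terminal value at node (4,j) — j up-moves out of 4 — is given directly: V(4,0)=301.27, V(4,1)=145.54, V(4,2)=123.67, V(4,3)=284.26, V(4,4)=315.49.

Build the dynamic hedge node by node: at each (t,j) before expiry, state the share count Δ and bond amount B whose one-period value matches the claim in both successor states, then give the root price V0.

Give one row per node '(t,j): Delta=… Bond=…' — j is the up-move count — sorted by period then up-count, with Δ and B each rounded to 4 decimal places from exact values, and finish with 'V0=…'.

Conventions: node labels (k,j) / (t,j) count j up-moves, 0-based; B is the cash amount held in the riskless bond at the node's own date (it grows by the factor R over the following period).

(0,0): Delta=1.3380 Bond=-30.9597
(1,0): Delta=2.3242 Bond=-189.2845
(1,1): Delta=1.1834 Bond=-1.8953
(2,0): Delta=-1.2489 Bond=289.6738
(2,1): Delta=2.8843 Bond=-300.9761
(2,2): Delta=0.9167 Bond=57.7616
(3,0): Delta=-5.4142 Bond=809.1507
(3,1): Delta=-0.5959 Bond=210.1110
(3,2): Delta=3.4298 Bond=-428.4755
(3,3): Delta=0.5228 Bond=159.8610
V0=212.5474

Since d<R<u, set p* = (R−d)/(u−d) = 0.8333; price each node as the discounted p*-expectation of its children.
Expiry values: V(4,0)=301.2700, V(4,1)=145.5400, V(4,2)=123.6700, V(4,3)=284.2600, V(4,4)=315.4900
(3,0): S=119.8475. Δ = (V_up−V_dn)/(S_up−S_dn) = (145.5400−301.2700)/(133.0308−104.2674) = -5.4142. V = [p*·145.5400 + (1−p*)·301.2700]/1.07 = 160.2757. B = V − Δ·S = 809.1507.
(3,1): S=152.9089. Δ = (V_up−V_dn)/(S_up−S_dn) = (123.6700−145.5400)/(169.7289−133.0308) = -0.5959. V = [p*·123.6700 + (1−p*)·145.5400]/1.07 = 118.9860. B = V − Δ·S = 210.1110.
(3,2): S=195.0907. Δ = (V_up−V_dn)/(S_up−S_dn) = (284.2600−123.6700)/(216.5507−169.7289) = 3.4298. V = [p*·284.2600 + (1−p*)·123.6700]/1.07 = 240.6495. B = V − Δ·S = -428.4755.
(3,3): S=248.9088. Δ = (V_up−V_dn)/(S_up−S_dn) = (315.4900−284.2600)/(276.2888−216.5507) = 0.5228. V = [p*·315.4900 + (1−p*)·284.2600]/1.07 = 289.9860. B = V − Δ·S = 159.8610.
(2,0): S=137.7558. Δ = (V_up−V_dn)/(S_up−S_dn) = (118.9860−160.2757)/(152.9089−119.8475) = -1.2489. V = [p*·118.9860 + (1−p*)·160.2757]/1.07 = 117.6333. B = V − Δ·S = 289.6738.
(2,1): S=175.7574. Δ = (V_up−V_dn)/(S_up−S_dn) = (240.6495−118.9860)/(195.0907−152.9089) = 2.8843. V = [p*·240.6495 + (1−p*)·118.9860]/1.07 = 205.9554. B = V − Δ·S = -300.9761.
(2,2): S=224.2422. Δ = (V_up−V_dn)/(S_up−S_dn) = (289.9860−240.6495)/(248.9088−195.0907) = 0.9167. V = [p*·289.9860 + (1−p*)·240.6495]/1.07 = 263.3301. B = V − Δ·S = 57.7616.
(1,0): S=158.3400. Δ = (V_up−V_dn)/(S_up−S_dn) = (205.9554−117.6333)/(175.7574−137.7558) = 2.3242. V = [p*·205.9554 + (1−p*)·117.6333]/1.07 = 178.7243. B = V − Δ·S = -189.2845.
(1,1): S=202.0200. Δ = (V_up−V_dn)/(S_up−S_dn) = (263.3301−205.9554)/(224.2422−175.7574) = 1.1834. V = [p*·263.3301 + (1−p*)·205.9554]/1.07 = 237.1661. B = V − Δ·S = -1.8953.
(0,0): S=182.0000. Δ = (V_up−V_dn)/(S_up−S_dn) = (237.1661−178.7243)/(202.0200−158.3400) = 1.3380. V = [p*·237.1661 + (1−p*)·178.7243]/1.07 = 212.5474. B = V − Δ·S = -30.9597.
Check: Δ(0,0)·S0 + B(0,0) = 212.5474 = V0.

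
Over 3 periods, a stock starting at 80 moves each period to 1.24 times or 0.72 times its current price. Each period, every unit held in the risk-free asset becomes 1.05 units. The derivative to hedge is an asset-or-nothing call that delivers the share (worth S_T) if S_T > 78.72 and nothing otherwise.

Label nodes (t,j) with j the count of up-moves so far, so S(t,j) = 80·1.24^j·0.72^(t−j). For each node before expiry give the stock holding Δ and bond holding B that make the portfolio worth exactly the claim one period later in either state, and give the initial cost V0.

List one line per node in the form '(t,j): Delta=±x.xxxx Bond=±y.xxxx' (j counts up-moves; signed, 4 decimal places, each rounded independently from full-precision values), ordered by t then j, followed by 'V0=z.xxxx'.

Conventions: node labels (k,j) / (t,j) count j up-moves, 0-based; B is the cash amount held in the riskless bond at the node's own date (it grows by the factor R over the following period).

(0,0): Delta=1.4572 Bond=-49.1267
(1,0): Delta=1.7872 Bond=-70.5874
(1,1): Delta=1.3469 Bond=-40.6412
(2,0): Delta=0.0000 Bond=0.0000
(2,1): Delta=2.3846 Bond=-116.7900
(2,2): Delta=1.0000 Bond=0.0000
V0=67.4505

The replicating-portfolio and risk-neutral prices coincide; use p* = (1.05−0.72)/(1.24−0.72) = 0.6346 for the latter.
Expiry values: V(3,0)=0.0000, V(3,1)=0.0000, V(3,2)=88.5658, V(3,3)=152.5299
Node (2,0) S=41.4720: V=(p*·0.0000+(1−p*)·0.0000)/1.05=0.0000; Δ=(0.0000−0.0000)/(51.4253−29.8598)=0.0000; B=V−Δ·S=0.0000
Node (2,1) S=71.4240: V=(p*·88.5658+(1−p*)·0.0000)/1.05=53.5288; Δ=(88.5658−0.0000)/(88.5658−51.4253)=2.3846; B=V−Δ·S=-116.7900
Node (2,2) S=123.0080: V=(p*·152.5299+(1−p*)·88.5658)/1.05=123.0080; Δ=(152.5299−88.5658)/(152.5299−88.5658)=1.0000; B=V−Δ·S=0.0000
Node (1,0) S=57.6000: V=(p*·53.5288+(1−p*)·0.0000)/1.05=32.3525; Δ=(53.5288−0.0000)/(71.4240−41.4720)=1.7872; B=V−Δ·S=-70.5874
Node (1,1) S=99.2000: V=(p*·123.0080+(1−p*)·53.5288)/1.05=92.9727; Δ=(123.0080−53.5288)/(123.0080−71.4240)=1.3469; B=V−Δ·S=-40.6412
Node (0,0) S=80.0000: V=(p*·92.9727+(1−p*)·32.3525)/1.05=67.4505; Δ=(92.9727−32.3525)/(99.2000−57.6000)=1.4572; B=V−Δ·S=-49.1267
As a check, the time-0 holding Δ(0,0)·S0 + B(0,0) comes to 67.4505 — exactly V0.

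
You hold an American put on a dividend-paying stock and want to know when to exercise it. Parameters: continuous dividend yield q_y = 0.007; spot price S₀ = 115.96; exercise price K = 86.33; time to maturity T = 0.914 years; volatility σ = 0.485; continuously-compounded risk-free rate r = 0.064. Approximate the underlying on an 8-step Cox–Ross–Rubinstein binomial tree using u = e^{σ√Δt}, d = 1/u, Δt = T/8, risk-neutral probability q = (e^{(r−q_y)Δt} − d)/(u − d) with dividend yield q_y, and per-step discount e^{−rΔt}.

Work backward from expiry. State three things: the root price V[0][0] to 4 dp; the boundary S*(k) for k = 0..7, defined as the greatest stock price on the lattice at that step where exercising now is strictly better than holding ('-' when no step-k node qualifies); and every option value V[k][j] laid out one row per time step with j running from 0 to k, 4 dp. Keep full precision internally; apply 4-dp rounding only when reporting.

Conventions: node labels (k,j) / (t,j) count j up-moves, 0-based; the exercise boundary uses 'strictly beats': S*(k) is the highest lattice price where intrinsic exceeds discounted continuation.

price = 5.9298
boundary = - - - - - 51.0892 60.1901 70.9122
tree:
5.9298
9.0052 2.6749
13.3457 4.4211 0.8161
19.1974 7.1841 1.4830 0.1032
26.6149 11.4220 2.6837 0.1994 0.0000
35.2408 17.6386 4.8339 0.3855 0.0000 0.0000
42.9656 26.1399 8.6601 0.7453 0.0000 0.0000 0.0000
49.5224 35.2408 15.4178 1.4409 0.0000 0.0000 0.0000 0.0000
55.0878 42.9656 26.1399 2.7857 0.0000 0.0000 0.0000 0.0000 0.0000

Δt=0.11425, u=1.17814, d=0.84880, q=0.47895, disc=e^(-rΔt)=0.99271
k=8 terminal: V=max(K-S,0) → 55.0878 42.9656 26.1399 2.7857 0.0000 0.0000 0.0000 0.0000 0.0000
k=7: j=0 S=36.8076 intr=49.5224 cont=48.9229 V=49.5224[EX]; j=1 S=51.0892 intr=35.2408 cont=34.6527 V=35.2408[EX]; j=2 S=70.9122 intr=15.4178 cont=14.8456 V=15.4178[EX]; j=3 S=98.4266 intr=0.0000 cont=1.4409 V=1.4409[hold]; j=4 S=136.6168 intr=0.0000 cont=0.0000 V=0.0000[hold]; j=5 S=189.6250 intr=0.0000 cont=0.0000 V=0.0000[hold]; j=6 S=263.2007 intr=0.0000 cont=0.0000 V=0.0000[hold]; j=7 S=365.3243 intr=0.0000 cont=0.0000 V=0.0000[hold]  S*(7)=70.9122
k=6: j=0 S=43.3644 intr=42.9656 cont=42.3713 V=42.9656[EX]; j=1 S=60.1901 intr=26.1399 cont=25.5591 V=26.1399[EX]; j=2 S=83.5443 intr=2.7857 cont=8.6601 V=8.6601[hold]; j=3 S=115.9600 intr=0.0000 cont=0.7453 V=0.7453[hold]; j=4 S=160.9532 intr=0.0000 cont=0.0000 V=0.0000[hold]; j=5 S=223.4042 intr=0.0000 cont=0.0000 V=0.0000[hold]; j=6 S=310.0865 intr=0.0000 cont=0.0000 V=0.0000[hold]  S*(6)=60.1901
k=5: j=0 S=51.0892 intr=35.2408 cont=34.6527 V=35.2408[EX]; j=1 S=70.9122 intr=15.4178 cont=17.6386 V=17.6386[hold]; j=2 S=98.4266 intr=0.0000 cont=4.8339 V=4.8339[hold]; j=3 S=136.6168 intr=0.0000 cont=0.3855 V=0.3855[hold]; j=4 S=189.6250 intr=0.0000 cont=0.0000 V=0.0000[hold]; j=5 S=263.2007 intr=0.0000 cont=0.0000 V=0.0000[hold]  S*(5)=51.0892
k=4: j=0 S=60.1901 intr=26.1399 cont=26.6149 V=26.6149[hold]; j=1 S=83.5443 intr=2.7857 cont=11.4220 V=11.4220[hold]; j=2 S=115.9600 intr=0.0000 cont=2.6837 V=2.6837[hold]; j=3 S=160.9532 intr=0.0000 cont=0.1994 V=0.1994[hold]; j=4 S=223.4042 intr=0.0000 cont=0.0000 V=0.0000[hold]  S*(4)=-
k=3: j=0 S=70.9122 intr=15.4178 cont=19.1974 V=19.1974[hold]; j=1 S=98.4266 intr=0.0000 cont=7.1841 V=7.1841[hold]; j=2 S=136.6168 intr=0.0000 cont=1.4830 V=1.4830[hold]; j=3 S=189.6250 intr=0.0000 cont=0.1032 V=0.1032[hold]  S*(3)=-
k=2: j=0 S=83.5443 intr=2.7857 cont=13.3457 V=13.3457[hold]; j=1 S=115.9600 intr=0.0000 cont=4.4211 V=4.4211[hold]; j=2 S=160.9532 intr=0.0000 cont=0.8161 V=0.8161[hold]  S*(2)=-
k=1: j=0 S=98.4266 intr=0.0000 cont=9.0052 V=9.0052[hold]; j=1 S=136.6168 intr=0.0000 cont=2.6749 V=2.6749[hold]  S*(1)=-
k=0: j=0 S=115.9600 intr=0.0000 cont=5.9298 V=5.9298[hold]  S*(0)=-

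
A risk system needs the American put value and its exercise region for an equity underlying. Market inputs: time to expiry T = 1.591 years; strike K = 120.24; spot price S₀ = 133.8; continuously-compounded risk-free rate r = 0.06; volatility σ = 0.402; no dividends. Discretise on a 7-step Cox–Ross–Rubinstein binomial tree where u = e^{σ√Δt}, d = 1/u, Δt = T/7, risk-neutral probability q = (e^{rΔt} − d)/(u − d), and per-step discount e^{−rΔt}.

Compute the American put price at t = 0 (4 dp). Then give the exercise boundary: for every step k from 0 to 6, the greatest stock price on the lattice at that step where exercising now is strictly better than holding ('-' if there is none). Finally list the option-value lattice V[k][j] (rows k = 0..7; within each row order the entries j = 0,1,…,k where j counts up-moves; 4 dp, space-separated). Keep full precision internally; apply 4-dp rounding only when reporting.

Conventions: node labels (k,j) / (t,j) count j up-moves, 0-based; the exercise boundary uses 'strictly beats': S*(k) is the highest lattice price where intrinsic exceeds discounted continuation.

price = 15.3165
boundary = - - - 75.2933 62.1618 75.2933 91.1989
tree:
15.3165
22.6525 8.0457
32.4969 12.9549 3.1182
44.9467 20.3409 5.5651 0.6369
58.0782 30.9127 9.8144 1.2607 0.0000
68.9196 44.9467 17.0490 2.4952 0.0000 0.0000
77.8701 58.0782 29.0411 4.9388 0.0000 0.0000 0.0000
85.2597 68.9196 44.9467 9.7754 0.0000 0.0000 0.0000 0.0000

Δt=0.22729  u=1.21125  d=0.82559  q=0.48784  discount=0.98646
step 7 (expiry): payoffs max(K−S,0) = 85.2597 68.9196 44.9467 9.7754 0.0000 0.0000 0.0000 0.0000
step 6: (k=6,j=0): S=42.3699, K−S=77.8701, hold=76.2415 ⇒ V=77.8701 exercise | (k=6,j=1): S=62.1618, K−S=58.0782, hold=56.4496 ⇒ V=58.0782 exercise | (k=6,j=2): S=91.1989, K−S=29.0411, hold=27.4125 ⇒ V=29.0411 exercise | (k=6,j=3): S=133.8000, K−S=0.0000, hold=4.9388 ⇒ V=4.9388 continue | (k=6,j=4): S=196.3010, K−S=0.0000, hold=0.0000 ⇒ V=0.0000 continue | (k=6,j=5): S=287.9975, K−S=0.0000, hold=0.0000 ⇒ V=0.0000 continue | (k=6,j=6): S=422.5276, K−S=0.0000, hold=0.0000 ⇒ V=0.0000 continue  boundary S*=91.1989
step 5: (k=5,j=0): S=51.3204, K−S=68.9196, hold=67.2910 ⇒ V=68.9196 exercise | (k=5,j=1): S=75.2933, K−S=44.9467, hold=43.3181 ⇒ V=44.9467 exercise | (k=5,j=2): S=110.4646, K−S=9.7754, hold=17.0490 ⇒ V=17.0490 continue | (k=5,j=3): S=162.0650, K−S=0.0000, hold=2.4952 ⇒ V=2.4952 continue | (k=5,j=4): S=237.7692, K−S=0.0000, hold=0.0000 ⇒ V=0.0000 continue | (k=5,j=5): S=348.8365, K−S=0.0000, hold=0.0000 ⇒ V=0.0000 continue  boundary S*=75.2933
step 4: (k=4,j=0): S=62.1618, K−S=58.0782, hold=56.4496 ⇒ V=58.0782 exercise | (k=4,j=1): S=91.1989, K−S=29.0411, hold=30.9127 ⇒ V=30.9127 continue | (k=4,j=2): S=133.8000, K−S=0.0000, hold=9.8144 ⇒ V=9.8144 continue | (k=4,j=3): S=196.3010, K−S=0.0000, hold=1.2607 ⇒ V=1.2607 continue | (k=4,j=4): S=287.9975, K−S=0.0000, hold=0.0000 ⇒ V=0.0000 continue  boundary S*=62.1618
step 3: (k=3,j=0): S=75.2933, K−S=44.9467, hold=44.2187 ⇒ V=44.9467 exercise | (k=3,j=1): S=110.4646, K−S=9.7754, hold=20.3409 ⇒ V=20.3409 continue | (k=3,j=2): S=162.0650, K−S=0.0000, hold=5.5651 ⇒ V=5.5651 continue | (k=3,j=3): S=237.7692, K−S=0.0000, hold=0.6369 ⇒ V=0.6369 continue  boundary S*=75.2933
step 2: (k=2,j=0): S=91.1989, K−S=29.0411, hold=32.4969 ⇒ V=32.4969 continue | (k=2,j=1): S=133.8000, K−S=0.0000, hold=12.9549 ⇒ V=12.9549 continue | (k=2,j=2): S=196.3010, K−S=0.0000, hold=3.1182 ⇒ V=3.1182 continue  boundary S*=-
step 1: (k=1,j=0): S=110.4646, K−S=9.7754, hold=22.6525 ⇒ V=22.6525 continue | (k=1,j=1): S=162.0650, K−S=0.0000, hold=8.0457 ⇒ V=8.0457 continue  boundary S*=-
step 0: (k=0,j=0): S=133.8000, K−S=0.0000, hold=15.3165 ⇒ V=15.3165 continue  boundary S*=-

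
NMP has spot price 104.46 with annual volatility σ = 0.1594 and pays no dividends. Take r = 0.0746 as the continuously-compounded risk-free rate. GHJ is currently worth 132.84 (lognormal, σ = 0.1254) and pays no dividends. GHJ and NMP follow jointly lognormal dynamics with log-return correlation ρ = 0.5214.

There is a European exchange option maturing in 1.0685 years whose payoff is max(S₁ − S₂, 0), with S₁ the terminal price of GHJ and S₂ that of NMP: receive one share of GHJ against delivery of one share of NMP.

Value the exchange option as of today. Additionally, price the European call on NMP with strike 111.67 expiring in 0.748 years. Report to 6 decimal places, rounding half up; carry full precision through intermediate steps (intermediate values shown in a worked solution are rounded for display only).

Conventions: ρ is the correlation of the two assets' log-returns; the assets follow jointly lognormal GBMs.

σ_eff = √(σ₁² + σ₂² − 2ρσ₁σ₂) = √(0.1254² + 0.1594² − 2·0.5214·0.1254·0.1594) = 0.142440
d₁ = (ln(S₁/S₂) + (q₂ − q₁ + σ_eff²/2)T) / (σ_eff√T) = (ln(132.84/104.46) + (0.0 − 0.0 + 0.010145)·1.0685) / 0.147238 = 1.705949
d₂ = d₁ − σ_eff√T = 1.705949 − 0.147238 = 1.558711
N(d₁) = 0.955991,  N(d₂) = 0.940468
V = S₁·e^{−q₁T}·N(d₁) − S₂·e^{−q₂T}·N(d₂) = 126.993876 − 98.241247 = 28.752628
[vanilla: NMP call K=111.67]
σ√T = 0.1594·√0.748 = 0.137860
d₁ = (ln(S/K) + (r+σ²/2)T) / (σ√T) = (ln(104.46/111.67) + (0.0746+0.1594²/2)·0.748) / 0.137860 = (-0.066744 + 0.065304) / 0.137860 = -0.010448
d₂ = d₁ − σ√T = -0.010448 − 0.137860 = -0.148308
e^{−rT} = 0.945728
N(d₁) = 0.495832,  N(d₂) = 0.441050
price = S·N(d₁) − K·e^{−rT}·N(d₂) = 51.794609 − 46.579001 = 5.215608

exchange price = 28.752628
price(NMP call K=111.67) = 5.215608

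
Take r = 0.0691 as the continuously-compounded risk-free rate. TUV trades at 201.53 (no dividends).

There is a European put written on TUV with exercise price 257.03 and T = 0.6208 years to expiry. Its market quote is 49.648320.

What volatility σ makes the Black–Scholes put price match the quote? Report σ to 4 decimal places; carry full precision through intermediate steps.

sigma = 0.2821

At σ = 0.2821 the Black–Scholes value reproduces the quote:
σ√T = 0.2821·√0.6208 = 0.222269
d₁ = (ln(S/K) + (r+σ²/2)T) / (σ√T) = (ln(201.53/257.03) + (0.0691+0.2821²/2)·0.6208) / 0.222269 = (-0.243255 + 0.067599) / 0.222269 = -0.790283
d₂ = d₁ − σ√T = -0.790283 − 0.222269 = -1.012552
e^{−rT} = 0.958010
N(−d₁) = 0.785319,  N(−d₂) = 0.844363
V = K·e^{−rT}·N(−d₂) − S·N(−d₁) = 207.913629 − 158.265309 = 49.648320 (equal to the quote); since ∂V/∂σ > 0 for all σ, the implied volatility is unique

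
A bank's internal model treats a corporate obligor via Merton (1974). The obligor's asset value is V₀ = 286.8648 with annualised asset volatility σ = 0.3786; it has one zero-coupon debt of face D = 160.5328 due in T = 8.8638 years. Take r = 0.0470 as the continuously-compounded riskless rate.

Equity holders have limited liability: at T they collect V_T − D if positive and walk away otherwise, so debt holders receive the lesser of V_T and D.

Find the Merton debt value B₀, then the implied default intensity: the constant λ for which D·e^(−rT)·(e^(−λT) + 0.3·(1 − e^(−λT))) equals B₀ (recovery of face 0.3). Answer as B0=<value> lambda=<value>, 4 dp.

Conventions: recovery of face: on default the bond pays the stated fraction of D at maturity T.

B0=87.4089 lambda=0.0323

Equity is a call on the firm's assets struck at D = 160.5328:
d₁ = [ln(V₀/D) + (r + σ²/2)T] / (σ√T)
   = [ln(286.8648/160.5328) + (0.0470 + 0.5·0.3786²)·8.8638] / (0.3786·√8.8638)
   = [0.580513 + 1.051858] / 1.127173 = 1.448199
d₂ = d₁ − σ√T = 1.448199 − 1.127173 = 0.321026
N(d₁) = 0.926219,  N(d₂) = 0.625905,  e^(−rT) = 0.659286
E₀ = V₀·N(d₁) − D·e^(−rT)·N(d₂)
   = 286.8648·0.926219 − 160.5328·0.659286·0.625905 = 199.455876
B₀ = V₀ − E₀ = 286.8648 − 199.455876 = 87.408924
e^(−λT) = (B₀·e^(rT)/D − 0.3)/(1 − 0.3) = (87.4089·1.516794/160.5328 − 0.3)/0.7 = 0.75126094
λ = −ln(0.75126094)/8.8638 = 0.032266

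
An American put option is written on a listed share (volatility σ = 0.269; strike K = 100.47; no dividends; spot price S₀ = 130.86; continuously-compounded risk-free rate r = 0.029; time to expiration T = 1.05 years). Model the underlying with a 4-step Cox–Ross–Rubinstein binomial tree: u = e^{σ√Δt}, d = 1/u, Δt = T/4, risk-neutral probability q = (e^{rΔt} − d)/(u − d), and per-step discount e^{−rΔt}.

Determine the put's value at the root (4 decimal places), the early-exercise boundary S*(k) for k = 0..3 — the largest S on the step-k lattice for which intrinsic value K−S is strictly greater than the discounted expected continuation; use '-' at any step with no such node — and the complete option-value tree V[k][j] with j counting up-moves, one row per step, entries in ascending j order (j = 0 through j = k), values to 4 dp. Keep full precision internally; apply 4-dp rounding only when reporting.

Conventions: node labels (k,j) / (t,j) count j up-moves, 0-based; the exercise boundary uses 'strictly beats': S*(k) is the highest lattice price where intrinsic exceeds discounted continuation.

Δt=0.26250  u=1.14777  d=0.87125  q=0.49323  discount=0.99242
step 4 (expiry): payoffs max(K−S,0) = 25.0674 1.1363 0.0000 0.0000 0.0000
step 3: (k=3,j=0): S=86.5449, K−S=13.9251, hold=13.1632 ⇒ V=13.9251 exercise | (k=3,j=1): S=114.0123, K−S=0.0000, hold=0.5715 ⇒ V=0.5715 continue | (k=3,j=2): S=150.1973, K−S=0.0000, hold=0.0000 ⇒ V=0.0000 continue | (k=3,j=3): S=197.8665, K−S=0.0000, hold=0.0000 ⇒ V=0.0000 continue  boundary S*=86.5449
step 2: (k=2,j=0): S=99.3337, K−S=1.1363, hold=7.2830 ⇒ V=7.2830 continue | (k=2,j=1): S=130.8600, K−S=0.0000, hold=0.2874 ⇒ V=0.2874 continue | (k=2,j=2): S=172.3920, K−S=0.0000, hold=0.0000 ⇒ V=0.0000 continue  boundary S*=-
step 1: (k=1,j=0): S=114.0123, K−S=0.0000, hold=3.8035 ⇒ V=3.8035 continue | (k=1,j=1): S=150.1973, K−S=0.0000, hold=0.1445 ⇒ V=0.1445 continue  boundary S*=-
step 0: (k=0,j=0): S=130.8600, K−S=0.0000, hold=1.9836 ⇒ V=1.9836 continue  boundary S*=-

price = 1.9836
boundary = - - - 86.5449
tree:
1.9836
3.8035 0.1445
7.2830 0.2874 0.0000
13.9251 0.5715 0.0000 0.0000
25.0674 1.1363 0.0000 0.0000 0.0000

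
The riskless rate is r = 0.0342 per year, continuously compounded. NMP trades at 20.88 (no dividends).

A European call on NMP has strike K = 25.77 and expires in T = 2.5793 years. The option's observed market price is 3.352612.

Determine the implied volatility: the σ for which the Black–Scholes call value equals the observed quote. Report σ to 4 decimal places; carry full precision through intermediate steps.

At σ = 0.3257 the Black–Scholes value reproduces the quote:
σ√T = 0.3257·√2.5793 = 0.523081
d₁ = (ln(S/K) + (r+σ²/2)T) / (σ√T) = (ln(20.88/25.77) + (0.0342+0.3257²/2)·2.5793) / 0.523081 = (-0.210419 + 0.225019) / 0.523081 = 0.027911
d₂ = d₁ − σ√T = 0.027911 − 0.523081 = -0.495170
e^{−rT} = 0.915567
N(d₁) = 0.511133,  N(d₂) = 0.310240
V = S·N(d₁) − K·e^{−rT}·N(d₂) = 10.672463 − 7.319851 = 3.352612 (the observed quote) — the price is monotone increasing in volatility, hence this σ is the only solution

sigma = 0.3257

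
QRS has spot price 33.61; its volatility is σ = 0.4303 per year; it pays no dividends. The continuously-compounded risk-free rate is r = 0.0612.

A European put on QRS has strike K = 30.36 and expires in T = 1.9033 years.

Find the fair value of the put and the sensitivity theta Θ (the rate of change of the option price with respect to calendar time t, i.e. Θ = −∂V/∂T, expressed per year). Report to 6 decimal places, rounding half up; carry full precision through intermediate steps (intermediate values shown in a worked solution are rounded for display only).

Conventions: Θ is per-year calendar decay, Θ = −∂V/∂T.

price = 4.238132
Θ = -0.896716

σ√T = 0.4303·√1.9033 = 0.593642
d₁ = (ln(S/K) + (r+σ²/2)T) / (σ√T) = (ln(33.61/30.36) + (0.0612+0.4303²/2)·1.9033) / 0.593642 = (0.101698 + 0.292688) / 0.593642 = 0.664348
d₂ = d₁ − σ√T = 0.664348 − 0.593642 = 0.070706
e^{−rT} = 0.890046
N(−d₁) = 0.253234,  N(−d₂) = 0.471816
Put price V = K·e^{−rT}·N(−d₂) − S·N(−d₁) = 12.749317 − 8.511185 = 4.238132
φ(d₁) = (1/√(2π))·e^{−d₁²/2} = 0.319941
Θ = −S·φ(d₁)·σ/(2√T) + r·K·e^{−rT}·N(−d₂) = −1.676975 + 0.780258 = -0.896716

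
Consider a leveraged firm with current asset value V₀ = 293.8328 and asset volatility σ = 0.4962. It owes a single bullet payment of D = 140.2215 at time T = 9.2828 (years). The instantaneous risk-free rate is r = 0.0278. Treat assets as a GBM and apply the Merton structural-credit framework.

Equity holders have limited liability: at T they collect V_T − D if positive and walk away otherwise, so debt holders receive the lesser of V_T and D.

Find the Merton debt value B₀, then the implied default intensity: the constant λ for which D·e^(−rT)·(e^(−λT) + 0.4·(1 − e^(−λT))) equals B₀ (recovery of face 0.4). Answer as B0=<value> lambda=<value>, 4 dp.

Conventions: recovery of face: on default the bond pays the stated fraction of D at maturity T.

With assets at 293.8328 and a single debt payment of 140.2215 at 9.2828 years:
d₁ = [ln(V₀/D) + (r + σ²/2)T] / (σ√T)
   = [ln(293.8328/140.2215) + (0.0278 + 0.5·0.4962²)·9.2828] / (0.4962·√9.2828)
   = [0.739788 + 1.400842] / 1.511807 = 1.415941
d₂ = d₁ − σ√T = 1.415941 − 1.511807 = -0.095866
N(d₁) = 0.921604,  N(d₂) = 0.461814,  e^(−rT) = 0.772547
E₀ = V₀·N(d₁) − D·e^(−rT)·N(d₂)
   = 293.8328·0.921604 − 140.2215·0.772547·0.461814 = 220.770132
B₀ = V₀ − E₀ = 293.8328 − 220.770132 = 73.062668
e^(−λT) = (B₀·e^(rT)/D − 0.4)/(1 − 0.4) = (73.0627·1.294419/140.2215 − 0.4)/0.6 = 0.45743267
λ = −ln(0.45743267)/9.2828 = 0.084255

B0=73.0627 lambda=0.0843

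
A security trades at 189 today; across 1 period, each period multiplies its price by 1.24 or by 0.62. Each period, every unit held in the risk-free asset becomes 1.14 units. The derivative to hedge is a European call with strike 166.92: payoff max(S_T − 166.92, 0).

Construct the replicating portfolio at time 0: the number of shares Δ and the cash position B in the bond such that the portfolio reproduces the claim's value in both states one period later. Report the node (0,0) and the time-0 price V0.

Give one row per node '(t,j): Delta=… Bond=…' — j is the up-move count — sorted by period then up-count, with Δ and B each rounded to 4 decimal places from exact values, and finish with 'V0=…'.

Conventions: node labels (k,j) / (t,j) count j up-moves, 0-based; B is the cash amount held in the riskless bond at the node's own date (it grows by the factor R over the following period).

(0,0): Delta=0.5755 Bond=-59.1579
V0=49.6163

Risk-neutral probability p* = (R−d)/(u−d) = (1.14−0.62)/(1.24−0.62) = 0.8387.
At maturity the claim pays: V(1,0)=0.0000, V(1,1)=67.4400
(0,0): S=189.0000. Δ = (V_up−V_dn)/(S_up−S_dn) = (67.4400−0.0000)/(234.3600−117.1800) = 0.5755. V = [p*·67.4400 + (1−p*)·0.0000]/1.14 = 49.6163. B = V − Δ·S = -59.1579.
Check: Δ(0,0)·S0 + B(0,0) = 49.6163 = V0.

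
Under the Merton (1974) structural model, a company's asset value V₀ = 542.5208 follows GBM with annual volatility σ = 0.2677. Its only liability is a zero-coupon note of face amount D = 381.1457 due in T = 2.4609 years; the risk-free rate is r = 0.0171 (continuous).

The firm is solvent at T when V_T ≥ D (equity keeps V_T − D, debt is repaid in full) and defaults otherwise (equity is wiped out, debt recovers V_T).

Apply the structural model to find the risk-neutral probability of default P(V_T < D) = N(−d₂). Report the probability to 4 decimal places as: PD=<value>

Apply the equity-as-call identities (strike 381.1457, horizon 2.4609 years):
d₁ = [ln(V₀/D) + (r + σ²/2)T] / (σ√T)
   = [ln(542.5208/381.1457) + (0.0171 + 0.5·0.2677²)·2.4609] / (0.2677·√2.4609)
   = [0.353045 + 0.130259] / 0.419948 = 1.150867
d₂ = d₁ − σ√T = 1.150867 − 0.419948 = 0.730919
risk-neutral PD = N(−d₂) = N(-0.730919) = 0.232414

PD=0.2324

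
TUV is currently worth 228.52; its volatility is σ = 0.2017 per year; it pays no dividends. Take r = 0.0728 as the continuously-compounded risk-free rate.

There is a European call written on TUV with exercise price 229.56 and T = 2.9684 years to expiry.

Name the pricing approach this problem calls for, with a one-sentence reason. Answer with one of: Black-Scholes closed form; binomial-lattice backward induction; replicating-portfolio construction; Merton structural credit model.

framework: Black-Scholes closed form

Key observation: a European claim on TUV (strike 229.56) — a lognormal (GBM) underlying with constant rate and volatility — has an exact closed-form value; no lattice or capital structure is involved.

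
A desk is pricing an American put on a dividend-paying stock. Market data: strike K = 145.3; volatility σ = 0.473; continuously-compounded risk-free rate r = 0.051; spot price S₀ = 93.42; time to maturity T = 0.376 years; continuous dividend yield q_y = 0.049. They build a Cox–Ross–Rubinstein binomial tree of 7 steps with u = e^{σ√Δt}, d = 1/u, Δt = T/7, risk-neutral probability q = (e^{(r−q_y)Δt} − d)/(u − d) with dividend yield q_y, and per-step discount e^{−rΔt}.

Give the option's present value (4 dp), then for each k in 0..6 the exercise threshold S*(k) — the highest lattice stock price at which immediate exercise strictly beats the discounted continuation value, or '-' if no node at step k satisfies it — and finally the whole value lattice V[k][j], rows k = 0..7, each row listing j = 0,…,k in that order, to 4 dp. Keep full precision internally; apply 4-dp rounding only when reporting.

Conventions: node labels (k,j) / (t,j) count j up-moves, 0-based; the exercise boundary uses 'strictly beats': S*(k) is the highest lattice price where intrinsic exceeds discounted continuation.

Δt=0.05371, u=1.11586, d=0.89617, q=0.47311, disc=e^(-rΔt)=0.99726
k=7 terminal: V=max(K-S,0) → 101.9314 91.3000 78.0624 61.5797 41.0565 15.5022 0.0000 0.0000
k=6: j=0 S=48.3933 intr=96.9067 cont=96.6364 V=96.9067[EX]; j=1 S=60.2564 intr=85.0436 cont=84.8045 V=85.0436[EX]; j=2 S=75.0277 intr=70.2723 cont=70.0720 V=70.2723[EX]; j=3 S=93.4200 intr=51.8800 cont=51.7281 V=51.8800[EX]; j=4 S=116.3210 intr=28.9790 cont=28.8873 V=28.9790[EX]; j=5 S=144.8360 intr=0.4640 cont=8.1456 V=8.1456[hold]; j=6 S=180.3411 intr=0.0000 cont=0.0000 V=0.0000[hold]  S*(6)=116.3210
k=5: j=0 S=54.0000 intr=91.3000 cont=91.0444 V=91.3000[EX]; j=1 S=67.2376 intr=78.0624 cont=77.8416 V=78.0624[EX]; j=2 S=83.7203 intr=61.5797 cont=61.4023 V=61.5797[EX]; j=3 S=104.2435 intr=41.0565 cont=40.9330 V=41.0565[EX]; j=4 S=129.7978 intr=15.5022 cont=19.0702 V=19.0702[hold]; j=5 S=161.6165 intr=0.0000 cont=4.2801 V=4.2801[hold]  S*(5)=104.2435
k=4: j=0 S=60.2564 intr=85.0436 cont=84.8045 V=85.0436[EX]; j=1 S=75.0277 intr=70.2723 cont=70.0720 V=70.2723[EX]; j=2 S=93.4200 intr=51.8800 cont=51.7281 V=51.8800[EX]; j=3 S=116.3210 intr=28.9790 cont=30.5707 V=30.5707[hold]; j=4 S=144.8360 intr=0.4640 cont=12.0398 V=12.0398[hold]  S*(4)=93.4200
k=3: j=0 S=67.2376 intr=78.0624 cont=77.8416 V=78.0624[EX]; j=1 S=83.7203 intr=61.5797 cont=61.4023 V=61.5797[EX]; j=2 S=104.2435 intr=41.0565 cont=41.6840 V=41.6840[hold]; j=3 S=129.7978 intr=15.5022 cont=21.7439 V=21.7439[hold]  S*(3)=83.7203
k=2: j=0 S=75.0277 intr=70.2723 cont=70.0720 V=70.2723[EX]; j=1 S=93.4200 intr=51.8800 cont=52.0241 V=52.0241[hold]; j=2 S=116.3210 intr=28.9790 cont=32.1619 V=32.1619[hold]  S*(2)=75.0277
k=1: j=0 S=83.7203 intr=61.5797 cont=61.4703 V=61.5797[EX]; j=1 S=104.2435 intr=41.0565 cont=42.5105 V=42.5105[hold]  S*(1)=83.7203
k=0: j=0 S=93.4200 intr=51.8800 cont=52.4141 V=52.4141[hold]  S*(0)=-

price = 52.4141
boundary = - 83.7203 75.0277 83.7203 93.4200 104.2435 116.3210
tree:
52.4141
61.5797 42.5105
70.2723 52.0241 32.1619
78.0624 61.5797 41.6840 21.7439
85.0436 70.2723 51.8800 30.5707 12.0398
91.3000 78.0624 61.5797 41.0565 19.0702 4.2801
96.9067 85.0436 70.2723 51.8800 28.9790 8.1456 0.0000
101.9314 91.3000 78.0624 61.5797 41.0565 15.5022 0.0000 0.0000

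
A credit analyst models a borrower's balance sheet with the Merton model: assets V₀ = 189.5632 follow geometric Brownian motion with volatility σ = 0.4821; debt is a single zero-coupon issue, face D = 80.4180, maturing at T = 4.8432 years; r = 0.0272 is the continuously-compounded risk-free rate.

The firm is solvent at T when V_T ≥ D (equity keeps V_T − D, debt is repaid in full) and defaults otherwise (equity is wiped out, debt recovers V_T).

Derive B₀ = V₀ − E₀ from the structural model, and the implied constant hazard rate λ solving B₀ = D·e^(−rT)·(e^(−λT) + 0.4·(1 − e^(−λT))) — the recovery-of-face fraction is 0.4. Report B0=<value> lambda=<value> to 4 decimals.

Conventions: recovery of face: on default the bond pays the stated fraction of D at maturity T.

B0=59.8529 lambda=0.0598

Work the structural quantities from V₀ = 189.5632 against face 80.4180:
d₁ = [ln(V₀/D) + (r + σ²/2)T] / (σ√T)
   = [ln(189.5632/80.4180) + (0.0272 + 0.5·0.4821²)·4.8432] / (0.4821·√4.8432)
   = [0.857484 + 0.694564] / 1.060971 = 1.462858
d₂ = d₁ − σ√T = 1.462858 − 1.060971 = 0.401887
N(d₁) = 0.928247,  N(d₂) = 0.656116,  e^(−rT) = 0.876573
E₀ = V₀·N(d₁) − D·e^(−rT)·N(d₂)
   = 189.5632·0.928247 − 80.4180·0.876573·0.656116 = 129.710306
B₀ = V₀ − E₀ = 189.5632 − 129.710306 = 59.852894
e^(−λT) = (B₀·e^(rT)/D − 0.4)/(1 − 0.4) = (59.8529·1.140806/80.4180 − 0.4)/0.6 = 0.74845076
λ = −ln(0.74845076)/4.8432 = 0.059826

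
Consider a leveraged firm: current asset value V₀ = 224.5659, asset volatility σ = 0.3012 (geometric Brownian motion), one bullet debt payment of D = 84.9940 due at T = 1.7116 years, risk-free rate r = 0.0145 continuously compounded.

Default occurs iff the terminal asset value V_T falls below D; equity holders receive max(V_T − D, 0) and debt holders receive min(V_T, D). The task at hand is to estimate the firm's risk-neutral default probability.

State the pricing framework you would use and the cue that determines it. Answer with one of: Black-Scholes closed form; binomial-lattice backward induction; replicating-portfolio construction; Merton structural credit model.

Key observation: a levered firm with one bullet debt due at 1.7116 years is the canonical structural-credit setup: equity is a call on the firm's assets struck at the face value.

framework: Merton structural credit model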